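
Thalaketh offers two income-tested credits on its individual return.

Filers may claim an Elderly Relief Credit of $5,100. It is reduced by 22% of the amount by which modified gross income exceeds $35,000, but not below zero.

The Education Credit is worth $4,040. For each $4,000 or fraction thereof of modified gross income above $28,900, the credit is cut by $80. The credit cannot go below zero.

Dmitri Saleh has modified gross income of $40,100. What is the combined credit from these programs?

$7,778

Elderly Relief Credit: 22% of the $5,100 excess over $35,000 is $1,122; credit = $5,100 − $1,122 = $3,978.
Education Credit: income exceeds $28,900 by $11,200, which is 3 full-or-partial $4,000 increments; reduction = 3 × $80 = $240, leaving $3,800.
Total: $3,978 + $3,800 = $7,778.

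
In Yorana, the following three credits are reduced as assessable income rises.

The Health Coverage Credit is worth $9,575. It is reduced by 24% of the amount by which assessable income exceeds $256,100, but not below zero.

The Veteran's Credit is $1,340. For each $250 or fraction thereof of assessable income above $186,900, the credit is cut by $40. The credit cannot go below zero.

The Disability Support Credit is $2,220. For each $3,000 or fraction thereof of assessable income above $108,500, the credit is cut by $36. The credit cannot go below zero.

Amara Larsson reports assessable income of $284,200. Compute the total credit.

Health Coverage Credit: 24% of the $28,100 excess over $256,100 is $6,744; credit = $9,575 − $6,744 = $2,831.
Veteran's Credit: income exceeds $186,900 by $97,300 → 390 increments × $40 = $15,600 ≥ base, so the credit is $0.
Disability Support Credit: income exceeds $108,500 by $175,700, which is 59 full-or-partial $3,000 increments; reduction = 59 × $36 = $2,124, leaving $96.
Total: $2,831 + $0 + $96 = $2,927.

$2,927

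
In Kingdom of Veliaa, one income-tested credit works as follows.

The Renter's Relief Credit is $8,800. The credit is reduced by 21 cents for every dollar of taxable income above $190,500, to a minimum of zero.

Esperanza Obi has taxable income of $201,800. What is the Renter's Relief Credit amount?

Renter's Relief Credit: 21% of the $11,300 excess over $190,500 is $2,373; credit = $8,800 − $2,373 = $6,427.

$6,427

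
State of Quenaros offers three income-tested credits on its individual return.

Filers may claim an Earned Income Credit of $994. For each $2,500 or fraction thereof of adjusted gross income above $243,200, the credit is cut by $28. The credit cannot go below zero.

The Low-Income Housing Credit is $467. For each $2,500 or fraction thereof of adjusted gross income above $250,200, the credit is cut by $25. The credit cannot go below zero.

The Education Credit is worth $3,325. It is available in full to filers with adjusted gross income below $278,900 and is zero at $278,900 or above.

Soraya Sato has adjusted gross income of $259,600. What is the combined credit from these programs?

Earned Income Credit: income exceeds $243,200 by $16,400, which is 7 full-or-partial $2,500 increments; reduction = 7 × $28 = $196, leaving $798.
Low-Income Housing Credit: income exceeds $250,200 by $9,400, which is 4 full-or-partial $2,500 increments; reduction = 4 × $25 = $100, leaving $367.
Education Credit: $259,600 is below the $278,900 cutoff, so the full $3,325 applies.
Total: $798 + $367 + $3,325 = $4,490.

$4,490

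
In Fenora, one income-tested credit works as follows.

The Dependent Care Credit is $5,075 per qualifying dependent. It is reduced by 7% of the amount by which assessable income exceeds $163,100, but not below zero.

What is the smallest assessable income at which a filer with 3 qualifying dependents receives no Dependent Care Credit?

$380,600

Full credit = 3 × $5,075 = $15,225.
The credit falls by 7% of each dollar above $163,100, so it reaches zero when the excess is $15,225 / 7% = $217,500: income = $163,100 + $217,500 = $380,600.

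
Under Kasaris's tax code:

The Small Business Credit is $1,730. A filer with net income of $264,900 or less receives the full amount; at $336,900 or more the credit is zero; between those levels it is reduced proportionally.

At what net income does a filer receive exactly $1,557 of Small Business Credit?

$272,100

$1,557 is 1,557/1,730 of the full $1,730, so 173/1,730 of the $72,000 range has been used: income = $264,900 + $72,000 × 173/1,730 = $272,100.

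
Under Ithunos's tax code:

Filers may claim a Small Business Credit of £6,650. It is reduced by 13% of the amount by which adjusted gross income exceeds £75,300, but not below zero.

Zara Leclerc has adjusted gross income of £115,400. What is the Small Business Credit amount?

Small Business Credit: 13% of the £40,100 excess over £75,300 is £5,213; credit = £6,650 − £5,213 = £1,437.

£1,437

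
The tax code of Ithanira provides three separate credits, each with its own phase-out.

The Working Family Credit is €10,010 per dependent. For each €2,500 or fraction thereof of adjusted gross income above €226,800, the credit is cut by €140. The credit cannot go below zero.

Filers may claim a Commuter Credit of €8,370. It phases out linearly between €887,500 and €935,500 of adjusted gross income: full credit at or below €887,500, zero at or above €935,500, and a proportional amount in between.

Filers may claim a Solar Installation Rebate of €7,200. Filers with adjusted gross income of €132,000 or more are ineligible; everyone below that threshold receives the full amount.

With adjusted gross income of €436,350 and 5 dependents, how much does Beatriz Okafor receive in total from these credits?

€46,660

Working Family Credit: base = 5 × €10,010 = €50,050. income exceeds €226,800 by €209,550, which is 84 full-or-partial €2,500 increments; reduction = 84 × €140 = €11,760, leaving €38,290.
Commuter Credit: €436,350 is at or below the €887,500 threshold, so the full €8,370 applies.
Solar Installation Rebate: €436,350 meets or exceeds the €132,000 cutoff, so the credit is €0.
Total: €38,290 + €8,370 + €0 = €46,660.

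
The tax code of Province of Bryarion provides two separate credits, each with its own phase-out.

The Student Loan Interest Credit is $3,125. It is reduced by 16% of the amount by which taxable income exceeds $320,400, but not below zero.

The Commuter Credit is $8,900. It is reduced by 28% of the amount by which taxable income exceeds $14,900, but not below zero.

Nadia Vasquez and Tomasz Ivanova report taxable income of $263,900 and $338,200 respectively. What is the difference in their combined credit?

$2,848

Nadia ($263,900): Student Loan Interest Credit: $263,900 is at or below the $320,400 threshold, so the full $3,125 applies. Commuter Credit: 28% of the $249,000 excess over $14,900 is $69,720 ≥ base, so the credit is $0. total $3,125 + $0 = $3,125
Tomasz ($338,200): Student Loan Interest Credit: 16% of the $17,800 excess over $320,400 is $2,848; credit = $3,125 − $2,848 = $277. Commuter Credit: 28% of the $323,300 excess over $14,900 is $90,524 ≥ base, so the credit is $0. total $277 + $0 = $277
Difference: |$3,125 − $277| = $2,848.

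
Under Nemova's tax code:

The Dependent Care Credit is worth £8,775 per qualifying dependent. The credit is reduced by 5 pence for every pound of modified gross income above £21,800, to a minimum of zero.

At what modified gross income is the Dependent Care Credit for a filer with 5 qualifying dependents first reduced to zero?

Full credit = 5 × £8,775 = £43,875.
The credit falls by 5% of each pound above £21,800, so it reaches zero when the excess is £43,875 / 5% = £877,500: income = £21,800 + £877,500 = £899,300.

£899,300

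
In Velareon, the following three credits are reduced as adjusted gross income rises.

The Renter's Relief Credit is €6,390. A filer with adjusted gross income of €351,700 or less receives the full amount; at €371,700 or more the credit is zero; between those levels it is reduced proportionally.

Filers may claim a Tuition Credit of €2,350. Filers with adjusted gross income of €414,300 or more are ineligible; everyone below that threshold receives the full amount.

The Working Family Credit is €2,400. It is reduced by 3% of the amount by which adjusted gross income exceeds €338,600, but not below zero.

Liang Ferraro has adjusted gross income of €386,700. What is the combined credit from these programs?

€3,307

Renter's Relief Credit: €386,700 is at or above €371,700, so the credit is €0.
Tuition Credit: €386,700 is below the €414,300 cutoff, so the full €2,350 applies.
Working Family Credit: 3% of the €48,100 excess over €338,600 is €1,443; credit = €2,400 − €1,443 = €957.
Total: €0 + €2,350 + €957 = €3,307.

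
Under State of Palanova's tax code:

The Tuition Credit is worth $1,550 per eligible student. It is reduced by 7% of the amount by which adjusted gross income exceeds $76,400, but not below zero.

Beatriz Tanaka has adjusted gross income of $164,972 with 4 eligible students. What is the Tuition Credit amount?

$0

Tuition Credit: base = 4 × $1,550 = $6,200. 7% of the $88,572 excess over $76,400 is $6,200.04 ≥ base, so the credit is $0.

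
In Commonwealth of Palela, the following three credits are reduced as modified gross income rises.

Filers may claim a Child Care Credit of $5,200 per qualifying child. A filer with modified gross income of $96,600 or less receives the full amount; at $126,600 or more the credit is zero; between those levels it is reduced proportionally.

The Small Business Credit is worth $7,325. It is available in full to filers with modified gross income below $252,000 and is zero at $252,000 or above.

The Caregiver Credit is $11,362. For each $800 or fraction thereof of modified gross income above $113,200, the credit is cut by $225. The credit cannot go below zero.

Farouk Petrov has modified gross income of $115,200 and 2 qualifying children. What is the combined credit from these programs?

Child Care Credit: base = 2 × $5,200 = $10,400. $115,200 is $18,600 into a $30,000 phase-out range, leaving 11,400/30,000 of the credit: $10,400 × 11,400/30,000 = $3,952.
Small Business Credit: $115,200 is below the $252,000 cutoff, so the full $7,325 applies.
Caregiver Credit: income exceeds $113,200 by $2,000, which is 3 full-or-partial $800 increments; reduction = 3 × $225 = $675, leaving $10,687.
Total: $3,952 + $7,325 + $10,687 = $21,964.

$21,964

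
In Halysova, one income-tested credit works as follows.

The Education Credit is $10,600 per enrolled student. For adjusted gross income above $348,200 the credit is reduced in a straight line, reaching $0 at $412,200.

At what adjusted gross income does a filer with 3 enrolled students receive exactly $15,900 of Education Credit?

Full credit = 3 × $10,600 = $31,800.
$15,900 is 15,900/31,800 of the full $31,800, so 15,900/31,800 of the $64,000 range has been used: income = $348,200 + $64,000 × 15,900/31,800 = $380,200.

$380,200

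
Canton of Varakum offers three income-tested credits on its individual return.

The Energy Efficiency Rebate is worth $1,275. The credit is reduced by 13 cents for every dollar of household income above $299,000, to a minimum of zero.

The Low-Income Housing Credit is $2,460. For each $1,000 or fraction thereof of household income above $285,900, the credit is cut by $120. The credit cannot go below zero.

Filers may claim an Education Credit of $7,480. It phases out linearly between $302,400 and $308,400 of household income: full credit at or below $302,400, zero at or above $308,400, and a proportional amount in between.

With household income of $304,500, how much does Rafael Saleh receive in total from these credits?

$5,602

Energy Efficiency Rebate: 13% of the $5,500 excess over $299,000 is $715; credit = $1,275 − $715 = $560.
Low-Income Housing Credit: income exceeds $285,900 by $18,600, which is 19 full-or-partial $1,000 increments; reduction = 19 × $120 = $2,280, leaving $180.
Education Credit: $304,500 is $2,100 into a $6,000 phase-out range, leaving 3,900/6,000 of the credit: $7,480 × 3,900/6,000 = $4,862.
Total: $560 + $180 + $4,862 = $5,602.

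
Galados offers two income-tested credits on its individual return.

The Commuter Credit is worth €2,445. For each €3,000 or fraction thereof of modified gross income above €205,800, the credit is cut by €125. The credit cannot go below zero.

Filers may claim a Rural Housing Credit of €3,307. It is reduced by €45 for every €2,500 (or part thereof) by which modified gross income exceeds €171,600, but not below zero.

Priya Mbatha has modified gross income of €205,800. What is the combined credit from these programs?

Commuter Credit: €205,800 is at or below the €205,800 threshold, so the full €2,445 applies.
Rural Housing Credit: income exceeds €171,600 by €34,200, which is 14 full-or-partial €2,500 increments; reduction = 14 × €45 = €630, leaving €2,677.
Total: €2,445 + €2,677 = €5,122.

€5,122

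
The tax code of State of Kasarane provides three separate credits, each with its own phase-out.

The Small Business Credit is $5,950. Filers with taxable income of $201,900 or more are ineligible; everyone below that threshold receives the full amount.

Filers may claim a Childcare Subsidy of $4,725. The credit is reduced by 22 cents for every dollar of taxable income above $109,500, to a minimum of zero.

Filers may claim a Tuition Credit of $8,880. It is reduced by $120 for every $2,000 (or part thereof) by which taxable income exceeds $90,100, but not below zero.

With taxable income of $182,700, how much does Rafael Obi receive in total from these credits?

$9,190

Small Business Credit: $182,700 is below the $201,900 cutoff, so the full $5,950 applies.
Childcare Subsidy: 22% of the $73,200 excess over $109,500 is $16,104 ≥ base, so the credit is $0.
Tuition Credit: income exceeds $90,100 by $92,600, which is 47 full-or-partial $2,000 increments; reduction = 47 × $120 = $5,640, leaving $3,240.
Total: $5,950 + $0 + $3,240 = $9,190.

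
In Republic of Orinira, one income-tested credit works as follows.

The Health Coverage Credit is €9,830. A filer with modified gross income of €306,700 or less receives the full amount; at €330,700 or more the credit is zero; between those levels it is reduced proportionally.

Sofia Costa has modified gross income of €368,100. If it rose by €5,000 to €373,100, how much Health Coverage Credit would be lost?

€0

At €368,100 — €368,100 is at or above €330,700, so the credit is €0.
At €373,100 — €373,100 is at or above €330,700, so the credit is €0.
Lost: €0 − €0 = €0.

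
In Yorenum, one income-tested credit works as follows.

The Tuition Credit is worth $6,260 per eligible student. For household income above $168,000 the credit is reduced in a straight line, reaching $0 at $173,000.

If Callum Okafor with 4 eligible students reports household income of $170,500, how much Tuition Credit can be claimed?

$12,520

Tuition Credit: base = 4 × $6,260 = $25,040. $170,500 is $2,500 into a $5,000 phase-out range, leaving 2,500/5,000 of the credit: $25,040 × 2,500/5,000 = $12,520.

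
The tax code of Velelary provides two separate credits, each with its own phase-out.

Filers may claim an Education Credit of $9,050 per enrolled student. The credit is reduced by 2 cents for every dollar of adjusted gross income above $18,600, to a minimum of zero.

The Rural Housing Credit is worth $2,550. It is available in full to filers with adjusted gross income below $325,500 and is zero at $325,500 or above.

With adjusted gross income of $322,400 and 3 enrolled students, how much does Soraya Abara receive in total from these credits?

Education Credit: base = 3 × $9,050 = $27,150. 2% of the $303,800 excess over $18,600 is $6,076; credit = $27,150 − $6,076 = $21,074.
Rural Housing Credit: $322,400 is below the $325,500 cutoff, so the full $2,550 applies.
Total: $21,074 + $2,550 = $23,624.

$23,624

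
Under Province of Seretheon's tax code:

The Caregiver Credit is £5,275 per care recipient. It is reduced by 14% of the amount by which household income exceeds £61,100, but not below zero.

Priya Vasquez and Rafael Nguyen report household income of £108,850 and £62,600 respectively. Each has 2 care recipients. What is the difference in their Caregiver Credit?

Priya (£108,850): Caregiver Credit: base = 2 × £5,275 = £10,550. 14% of the £47,750 excess over £61,100 is £6,685; credit = £10,550 − £6,685 = £3,865.
Rafael (£62,600): Caregiver Credit: base = 2 × £5,275 = £10,550. 14% of the £1,500 excess over £61,100 is £210; credit = £10,550 − £210 = £10,340.
Difference: |£3,865 − £10,340| = £6,475.

£6,475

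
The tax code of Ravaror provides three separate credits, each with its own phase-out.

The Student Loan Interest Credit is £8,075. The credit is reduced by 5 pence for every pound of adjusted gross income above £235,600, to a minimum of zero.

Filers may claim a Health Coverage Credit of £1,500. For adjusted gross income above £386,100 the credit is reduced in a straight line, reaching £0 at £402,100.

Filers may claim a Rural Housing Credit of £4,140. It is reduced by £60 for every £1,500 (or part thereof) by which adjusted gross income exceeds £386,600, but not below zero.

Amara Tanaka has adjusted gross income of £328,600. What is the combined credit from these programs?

£9,065

Student Loan Interest Credit: 5% of the £93,000 excess over £235,600 is £4,650; credit = £8,075 − £4,650 = £3,425.
Health Coverage Credit: £328,600 is at or below the £386,100 threshold, so the full £1,500 applies.
Rural Housing Credit: £328,600 is at or below the £386,600 threshold, so the full £4,140 applies.
Total: £3,425 + £1,500 + £4,140 = £9,065.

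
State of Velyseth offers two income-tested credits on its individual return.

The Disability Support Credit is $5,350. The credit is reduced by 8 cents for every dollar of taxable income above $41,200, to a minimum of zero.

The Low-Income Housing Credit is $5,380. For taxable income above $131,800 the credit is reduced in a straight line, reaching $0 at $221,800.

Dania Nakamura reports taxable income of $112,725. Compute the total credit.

Disability Support Credit: 8% of the $71,525 excess over $41,200 is $5,722 ≥ base, so the credit is $0.
Low-Income Housing Credit: $112,725 is at or below the $131,800 threshold, so the full $5,380 applies.
Total: $0 + $5,380 = $5,380.

$5,380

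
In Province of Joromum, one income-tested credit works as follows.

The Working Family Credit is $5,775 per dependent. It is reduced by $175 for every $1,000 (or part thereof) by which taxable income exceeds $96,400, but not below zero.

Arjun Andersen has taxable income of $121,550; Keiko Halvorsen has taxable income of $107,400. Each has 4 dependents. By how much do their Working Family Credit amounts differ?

$2,625

Arjun ($121,550): Working Family Credit: base = 4 × $5,775 = $23,100. income exceeds $96,400 by $25,150, which is 26 full-or-partial $1,000 increments; reduction = 26 × $175 = $4,550, leaving $18,550.
Keiko ($107,400): Working Family Credit: base = 4 × $5,775 = $23,100. income exceeds $96,400 by $11,000, which is 11 full-or-partial $1,000 increments; reduction = 11 × $175 = $1,925, leaving $21,175.
Difference: |$18,550 − $21,175| = $2,625.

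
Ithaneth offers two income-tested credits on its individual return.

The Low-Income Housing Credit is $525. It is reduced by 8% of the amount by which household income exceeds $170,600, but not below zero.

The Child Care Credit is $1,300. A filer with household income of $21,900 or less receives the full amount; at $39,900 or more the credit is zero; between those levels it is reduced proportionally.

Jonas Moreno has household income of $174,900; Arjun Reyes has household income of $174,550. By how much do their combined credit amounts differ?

$28

Jonas ($174,900): Low-Income Housing Credit: 8% of the $4,300 excess over $170,600 is $344; credit = $525 − $344 = $181. Child Care Credit: $174,900 is at or above $39,900, so the credit is $0. total $181 + $0 = $181
Arjun ($174,550): Low-Income Housing Credit: 8% of the $3,950 excess over $170,600 is $316; credit = $525 − $316 = $209. Child Care Credit: $174,550 is at or above $39,900, so the credit is $0. total $209 + $0 = $209
Difference: |$181 − $209| = $28.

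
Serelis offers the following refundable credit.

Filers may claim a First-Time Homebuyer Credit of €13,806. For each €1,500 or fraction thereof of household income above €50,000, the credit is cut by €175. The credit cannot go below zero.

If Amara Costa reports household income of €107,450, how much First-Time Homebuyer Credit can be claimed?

First-Time Homebuyer Credit: income exceeds €50,000 by €57,450, which is 39 full-or-partial €1,500 increments; reduction = 39 × €175 = €6,825, leaving €6,981.

€6,981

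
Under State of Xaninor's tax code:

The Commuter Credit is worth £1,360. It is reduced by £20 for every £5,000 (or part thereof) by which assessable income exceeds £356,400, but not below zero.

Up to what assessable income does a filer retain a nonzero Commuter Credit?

After 67 increments the reduction is 67 × £20 = £1,340, leaving £20; one more increment wipes it out. Increment 67 ends at excess 67 × £5,000 = £335,000, so the highest qualifying income is £356,400 + £335,000 = £691,400.

£691,400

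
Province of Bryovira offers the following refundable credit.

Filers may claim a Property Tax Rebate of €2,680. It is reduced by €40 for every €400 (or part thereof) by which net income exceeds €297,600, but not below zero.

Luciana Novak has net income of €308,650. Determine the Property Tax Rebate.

Property Tax Rebate: income exceeds €297,600 by €11,050, which is 28 full-or-partial €400 increments; reduction = 28 × €40 = €1,120, leaving €1,560.

€1,560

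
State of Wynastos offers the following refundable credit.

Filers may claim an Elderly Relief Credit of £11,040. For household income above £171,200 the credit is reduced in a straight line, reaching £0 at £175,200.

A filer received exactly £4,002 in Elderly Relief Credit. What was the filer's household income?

£4,002 is 4,002/11,040 of the full £11,040, so 7,038/11,040 of the £4,000 range has been used: income = £171,200 + £4,000 × 7,038/11,040 = £173,750.

£173,750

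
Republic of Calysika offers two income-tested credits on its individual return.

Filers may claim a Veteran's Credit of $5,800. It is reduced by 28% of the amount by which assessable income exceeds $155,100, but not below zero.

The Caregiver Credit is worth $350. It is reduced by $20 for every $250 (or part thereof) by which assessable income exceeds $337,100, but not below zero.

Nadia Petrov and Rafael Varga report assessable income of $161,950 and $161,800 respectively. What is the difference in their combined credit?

$42

Nadia ($161,950): Veteran's Credit: 28% of the $6,850 excess over $155,100 is $1,918; credit = $5,800 − $1,918 = $3,882. Caregiver Credit: $161,950 is at or below the $337,100 threshold, so the full $350 applies. total $3,882 + $350 = $4,232
Rafael ($161,800): Veteran's Credit: 28% of the $6,700 excess over $155,100 is $1,876; credit = $5,800 − $1,876 = $3,924. Caregiver Credit: $161,800 is at or below the $337,100 threshold, so the full $350 applies. total $3,924 + $350 = $4,274
Difference: |$4,232 − $4,274| = $42.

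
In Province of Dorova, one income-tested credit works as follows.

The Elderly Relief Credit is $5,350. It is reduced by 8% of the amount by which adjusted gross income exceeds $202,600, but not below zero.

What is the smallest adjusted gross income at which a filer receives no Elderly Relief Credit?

$269,475

The credit falls by 8% of each dollar above $202,600, so it reaches zero when the excess is $5,350 / 8% = $66,875: income = $202,600 + $66,875 = $269,475.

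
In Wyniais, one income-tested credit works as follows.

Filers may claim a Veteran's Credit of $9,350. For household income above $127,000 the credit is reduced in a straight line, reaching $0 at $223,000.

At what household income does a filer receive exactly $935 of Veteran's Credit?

$935 is 935/9,350 of the full $9,350, so 8,415/9,350 of the $96,000 range has been used: income = $127,000 + $96,000 × 8,415/9,350 = $213,400.

$213,400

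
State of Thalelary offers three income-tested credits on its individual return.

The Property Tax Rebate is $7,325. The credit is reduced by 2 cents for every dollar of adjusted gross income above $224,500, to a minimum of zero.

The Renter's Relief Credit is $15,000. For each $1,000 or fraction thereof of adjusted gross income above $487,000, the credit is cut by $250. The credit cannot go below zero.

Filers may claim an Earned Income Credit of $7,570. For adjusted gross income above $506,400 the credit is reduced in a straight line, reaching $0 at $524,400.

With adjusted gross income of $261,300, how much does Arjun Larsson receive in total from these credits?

Property Tax Rebate: 2% of the $36,800 excess over $224,500 is $736; credit = $7,325 − $736 = $6,589.
Renter's Relief Credit: $261,300 is at or below the $487,000 threshold, so the full $15,000 applies.
Earned Income Credit: $261,300 is at or below the $506,400 threshold, so the full $7,570 applies.
Total: $6,589 + $15,000 + $7,570 = $29,159.

$29,159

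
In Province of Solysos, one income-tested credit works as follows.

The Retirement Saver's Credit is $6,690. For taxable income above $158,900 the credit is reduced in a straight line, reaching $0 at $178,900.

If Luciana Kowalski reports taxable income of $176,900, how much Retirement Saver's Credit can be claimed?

$669

Retirement Saver's Credit: $176,900 is $18,000 into a $20,000 phase-out range, leaving 2,000/20,000 of the credit: $6,690 × 2,000/20,000 = $669.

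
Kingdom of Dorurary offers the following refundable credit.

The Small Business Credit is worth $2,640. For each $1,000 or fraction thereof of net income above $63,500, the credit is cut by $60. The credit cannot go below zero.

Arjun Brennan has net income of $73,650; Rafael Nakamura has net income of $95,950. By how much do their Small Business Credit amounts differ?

$1,320

Arjun ($73,650): Small Business Credit: income exceeds $63,500 by $10,150, which is 11 full-or-partial $1,000 increments; reduction = 11 × $60 = $660, leaving $1,980.
Rafael ($95,950): Small Business Credit: income exceeds $63,500 by $32,450, which is 33 full-or-partial $1,000 increments; reduction = 33 × $60 = $1,980, leaving $660.
Difference: |$1,980 − $660| = $1,320.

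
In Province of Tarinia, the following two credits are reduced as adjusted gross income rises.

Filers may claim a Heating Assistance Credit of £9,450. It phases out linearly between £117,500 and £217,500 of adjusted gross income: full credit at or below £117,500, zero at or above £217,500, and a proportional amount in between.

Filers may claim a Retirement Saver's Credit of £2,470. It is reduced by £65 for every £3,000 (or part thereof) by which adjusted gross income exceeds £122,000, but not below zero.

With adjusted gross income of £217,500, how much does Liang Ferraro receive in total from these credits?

Heating Assistance Credit: £217,500 is at or above £217,500, so the credit is £0.
Retirement Saver's Credit: income exceeds £122,000 by £95,500, which is 32 full-or-partial £3,000 increments; reduction = 32 × £65 = £2,080, leaving £390.
Total: £0 + £390 = £390.

£390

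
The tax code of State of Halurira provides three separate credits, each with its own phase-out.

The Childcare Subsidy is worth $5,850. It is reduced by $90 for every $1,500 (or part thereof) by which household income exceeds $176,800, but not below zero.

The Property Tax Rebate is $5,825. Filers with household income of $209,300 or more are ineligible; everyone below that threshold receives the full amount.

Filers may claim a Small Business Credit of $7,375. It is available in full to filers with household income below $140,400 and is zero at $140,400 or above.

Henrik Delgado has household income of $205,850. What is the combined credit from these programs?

$9,875

Childcare Subsidy: income exceeds $176,800 by $29,050, which is 20 full-or-partial $1,500 increments; reduction = 20 × $90 = $1,800, leaving $4,050.
Property Tax Rebate: $205,850 is below the $209,300 cutoff, so the full $5,825 applies.
Small Business Credit: $205,850 meets or exceeds the $140,400 cutoff, so the credit is $0.
Total: $4,050 + $5,825 + $0 = $9,875.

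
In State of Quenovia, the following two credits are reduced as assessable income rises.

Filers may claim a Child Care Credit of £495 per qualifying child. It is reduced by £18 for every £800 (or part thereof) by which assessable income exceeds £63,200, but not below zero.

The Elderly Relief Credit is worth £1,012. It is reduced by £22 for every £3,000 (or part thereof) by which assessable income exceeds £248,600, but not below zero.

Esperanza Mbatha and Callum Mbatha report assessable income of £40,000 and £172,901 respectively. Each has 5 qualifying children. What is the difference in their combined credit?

£2,475

Esperanza (£40,000): Child Care Credit: base = 5 × £495 = £2,475. £40,000 is at or below the £63,200 threshold, so the full £2,475 applies. Elderly Relief Credit: £40,000 is at or below the £248,600 threshold, so the full £1,012 applies. total £2,475 + £1,012 = £3,487
Callum (£172,901): Child Care Credit: base = 5 × £495 = £2,475. income exceeds £63,200 by £109,701 → 138 increments × £18 = £2,484 ≥ base, so the credit is £0. Elderly Relief Credit: £172,901 is at or below the £248,600 threshold, so the full £1,012 applies. total £0 + £1,012 = £1,012
Difference: |£3,487 − £1,012| = £2,475.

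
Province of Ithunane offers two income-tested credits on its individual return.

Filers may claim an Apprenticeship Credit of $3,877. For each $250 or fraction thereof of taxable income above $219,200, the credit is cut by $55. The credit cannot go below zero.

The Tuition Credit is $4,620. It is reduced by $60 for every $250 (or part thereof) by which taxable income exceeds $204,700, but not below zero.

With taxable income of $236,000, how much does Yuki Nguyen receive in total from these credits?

Apprenticeship Credit: income exceeds $219,200 by $16,800, which is 68 full-or-partial $250 increments; reduction = 68 × $55 = $3,740, leaving $137.
Tuition Credit: income exceeds $204,700 by $31,300 → 126 increments × $60 = $7,560 ≥ base, so the credit is $0.
Total: $137 + $0 = $137.

$137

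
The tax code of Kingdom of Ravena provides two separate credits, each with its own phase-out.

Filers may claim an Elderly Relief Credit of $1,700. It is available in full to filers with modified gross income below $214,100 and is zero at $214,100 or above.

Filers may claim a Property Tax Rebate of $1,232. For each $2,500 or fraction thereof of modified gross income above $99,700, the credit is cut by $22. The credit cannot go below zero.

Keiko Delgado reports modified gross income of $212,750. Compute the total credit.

$1,920

Elderly Relief Credit: $212,750 is below the $214,100 cutoff, so the full $1,700 applies.
Property Tax Rebate: income exceeds $99,700 by $113,050, which is 46 full-or-partial $2,500 increments; reduction = 46 × $22 = $1,012, leaving $220.
Total: $1,700 + $220 = $1,920.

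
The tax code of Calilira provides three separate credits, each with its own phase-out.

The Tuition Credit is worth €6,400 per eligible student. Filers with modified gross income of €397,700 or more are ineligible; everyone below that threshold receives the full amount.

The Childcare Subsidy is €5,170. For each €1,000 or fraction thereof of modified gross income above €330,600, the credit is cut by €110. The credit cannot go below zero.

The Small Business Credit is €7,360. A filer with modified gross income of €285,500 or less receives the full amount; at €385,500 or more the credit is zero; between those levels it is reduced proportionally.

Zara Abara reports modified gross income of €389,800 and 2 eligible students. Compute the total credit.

€12,800

Tuition Credit: base = 2 × €6,400 = €12,800. €389,800 is below the €397,700 cutoff, so the full €12,800 applies.
Childcare Subsidy: income exceeds €330,600 by €59,200 → 60 increments × €110 = €6,600 ≥ base, so the credit is €0.
Small Business Credit: €389,800 is at or above €385,500, so the credit is €0.
Total: €12,800 + €0 + €0 = €12,800.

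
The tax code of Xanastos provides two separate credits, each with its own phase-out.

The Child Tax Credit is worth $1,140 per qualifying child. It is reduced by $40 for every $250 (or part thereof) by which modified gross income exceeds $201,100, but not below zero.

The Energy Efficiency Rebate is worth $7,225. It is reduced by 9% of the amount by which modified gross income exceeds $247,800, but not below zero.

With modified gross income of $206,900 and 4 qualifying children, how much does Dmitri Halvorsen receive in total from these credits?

Child Tax Credit: base = 4 × $1,140 = $4,560. income exceeds $201,100 by $5,800, which is 24 full-or-partial $250 increments; reduction = 24 × $40 = $960, leaving $3,600.
Energy Efficiency Rebate: $206,900 is at or below the $247,800 threshold, so the full $7,225 applies.
Total: $3,600 + $7,225 = $10,825.

$10,825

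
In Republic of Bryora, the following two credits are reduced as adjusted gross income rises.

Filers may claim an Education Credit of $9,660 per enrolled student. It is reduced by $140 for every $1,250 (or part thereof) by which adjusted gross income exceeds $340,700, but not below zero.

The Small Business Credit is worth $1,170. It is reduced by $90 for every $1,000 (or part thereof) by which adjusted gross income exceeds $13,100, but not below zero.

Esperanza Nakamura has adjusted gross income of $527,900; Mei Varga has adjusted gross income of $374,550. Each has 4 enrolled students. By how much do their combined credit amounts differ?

$17,080

Esperanza ($527,900): Education Credit: base = 4 × $9,660 = $38,640. income exceeds $340,700 by $187,200, which is 150 full-or-partial $1,250 increments; reduction = 150 × $140 = $21,000, leaving $17,640. Small Business Credit: income exceeds $13,100 by $514,800 → 515 increments × $90 = $46,350 ≥ base, so the credit is $0. total $17,640 + $0 = $17,640
Mei ($374,550): Education Credit: base = 4 × $9,660 = $38,640. income exceeds $340,700 by $33,850, which is 28 full-or-partial $1,250 increments; reduction = 28 × $140 = $3,920, leaving $34,720. Small Business Credit: income exceeds $13,100 by $361,450 → 362 increments × $90 = $32,580 ≥ base, so the credit is $0. total $34,720 + $0 = $34,720
Difference: |$17,640 − $34,720| = $17,080.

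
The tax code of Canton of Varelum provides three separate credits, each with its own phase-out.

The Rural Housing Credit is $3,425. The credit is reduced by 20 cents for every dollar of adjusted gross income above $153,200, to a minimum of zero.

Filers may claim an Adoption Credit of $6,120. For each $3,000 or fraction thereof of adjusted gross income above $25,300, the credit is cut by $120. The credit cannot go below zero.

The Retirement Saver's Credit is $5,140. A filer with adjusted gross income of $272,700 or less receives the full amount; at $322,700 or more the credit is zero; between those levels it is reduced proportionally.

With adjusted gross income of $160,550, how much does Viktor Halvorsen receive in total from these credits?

Rural Housing Credit: 20% of the $7,350 excess over $153,200 is $1,470; credit = $3,425 − $1,470 = $1,955.
Adoption Credit: income exceeds $25,300 by $135,250, which is 46 full-or-partial $3,000 increments; reduction = 46 × $120 = $5,520, leaving $600.
Retirement Saver's Credit: $160,550 is at or below the $272,700 threshold, so the full $5,140 applies.
Total: $1,955 + $600 + $5,140 = $7,695.

$7,695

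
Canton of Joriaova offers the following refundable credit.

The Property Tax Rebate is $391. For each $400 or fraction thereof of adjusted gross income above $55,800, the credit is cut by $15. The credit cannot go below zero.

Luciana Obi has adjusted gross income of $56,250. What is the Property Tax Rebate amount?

Property Tax Rebate: income exceeds $55,800 by $450, which is 2 full-or-partial $400 increments; reduction = 2 × $15 = $30, leaving $361.

$361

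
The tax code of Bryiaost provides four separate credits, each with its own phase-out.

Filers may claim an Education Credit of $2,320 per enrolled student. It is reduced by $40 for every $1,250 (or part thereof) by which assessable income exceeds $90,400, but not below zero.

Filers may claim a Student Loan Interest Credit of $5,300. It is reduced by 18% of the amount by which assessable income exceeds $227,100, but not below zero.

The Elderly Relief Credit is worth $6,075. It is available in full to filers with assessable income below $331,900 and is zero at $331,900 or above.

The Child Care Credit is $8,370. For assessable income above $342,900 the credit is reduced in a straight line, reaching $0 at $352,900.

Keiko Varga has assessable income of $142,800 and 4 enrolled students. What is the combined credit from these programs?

Education Credit: base = 4 × $2,320 = $9,280. income exceeds $90,400 by $52,400, which is 42 full-or-partial $1,250 increments; reduction = 42 × $40 = $1,680, leaving $7,600.
Student Loan Interest Credit: $142,800 is at or below the $227,100 threshold, so the full $5,300 applies.
Elderly Relief Credit: $142,800 is below the $331,900 cutoff, so the full $6,075 applies.
Child Care Credit: $142,800 is at or below the $342,900 threshold, so the full $8,370 applies.
Total: $7,600 + $5,300 + $6,075 + $8,370 = $27,345.

$27,345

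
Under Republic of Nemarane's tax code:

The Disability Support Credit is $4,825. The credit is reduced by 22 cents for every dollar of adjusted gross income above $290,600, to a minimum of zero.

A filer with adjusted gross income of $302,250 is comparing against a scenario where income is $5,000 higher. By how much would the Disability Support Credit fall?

$1,100

At $302,250 — 22% of the $11,650 excess over $290,600 is $2,563; credit = $4,825 − $2,563 = $2,262.
At $307,250 — 22% of the $16,650 excess over $290,600 is $3,663; credit = $4,825 − $3,663 = $1,162.
Lost: $2,262 − $1,162 = $1,100.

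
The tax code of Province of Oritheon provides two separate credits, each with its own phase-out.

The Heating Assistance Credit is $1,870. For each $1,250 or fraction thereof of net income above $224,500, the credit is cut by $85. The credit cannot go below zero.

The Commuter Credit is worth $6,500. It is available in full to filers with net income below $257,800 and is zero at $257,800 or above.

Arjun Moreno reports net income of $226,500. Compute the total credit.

Heating Assistance Credit: income exceeds $224,500 by $2,000, which is 2 full-or-partial $1,250 increments; reduction = 2 × $85 = $170, leaving $1,700.
Commuter Credit: $226,500 is below the $257,800 cutoff, so the full $6,500 applies.
Total: $1,700 + $6,500 = $8,200.

$8,200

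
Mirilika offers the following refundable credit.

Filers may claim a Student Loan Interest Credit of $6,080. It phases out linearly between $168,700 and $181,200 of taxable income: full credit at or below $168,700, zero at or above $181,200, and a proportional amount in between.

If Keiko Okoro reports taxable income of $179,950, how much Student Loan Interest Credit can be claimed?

$608

Student Loan Interest Credit: $179,950 is $11,250 into a $12,500 phase-out range, leaving 1,250/12,500 of the credit: $6,080 × 1,250/12,500 = $608.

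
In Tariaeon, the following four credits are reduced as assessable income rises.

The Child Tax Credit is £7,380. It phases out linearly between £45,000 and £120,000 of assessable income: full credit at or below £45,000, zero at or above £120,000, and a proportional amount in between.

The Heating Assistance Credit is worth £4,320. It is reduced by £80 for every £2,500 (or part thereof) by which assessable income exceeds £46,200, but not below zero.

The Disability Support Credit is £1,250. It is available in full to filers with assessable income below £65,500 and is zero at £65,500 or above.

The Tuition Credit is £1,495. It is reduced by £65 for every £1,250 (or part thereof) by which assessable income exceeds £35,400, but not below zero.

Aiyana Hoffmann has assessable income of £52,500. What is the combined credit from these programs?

Child Tax Credit: £52,500 is £7,500 into a £75,000 phase-out range, leaving 67,500/75,000 of the credit: £7,380 × 67,500/75,000 = £6,642.
Heating Assistance Credit: income exceeds £46,200 by £6,300, which is 3 full-or-partial £2,500 increments; reduction = 3 × £80 = £240, leaving £4,080.
Disability Support Credit: £52,500 is below the £65,500 cutoff, so the full £1,250 applies.
Tuition Credit: income exceeds £35,400 by £17,100, which is 14 full-or-partial £1,250 increments; reduction = 14 × £65 = £910, leaving £585.
Total: £6,642 + £4,080 + £1,250 + £585 = £12,557.

£12,557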